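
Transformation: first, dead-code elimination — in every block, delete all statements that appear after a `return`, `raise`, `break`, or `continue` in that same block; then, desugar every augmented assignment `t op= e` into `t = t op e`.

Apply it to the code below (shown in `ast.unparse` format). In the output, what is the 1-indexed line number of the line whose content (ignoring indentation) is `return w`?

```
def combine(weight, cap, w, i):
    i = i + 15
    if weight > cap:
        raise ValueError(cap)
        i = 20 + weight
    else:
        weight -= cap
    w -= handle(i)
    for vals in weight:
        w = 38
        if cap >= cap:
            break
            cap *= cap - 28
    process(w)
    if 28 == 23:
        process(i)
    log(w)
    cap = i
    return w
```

Transformed code:
def combine(weight, cap, w, i):
    i = i + 15
    if weight > cap:
        raise ValueError(cap)
    else:
        weight = weight - cap
    w = w - handle(i)
    for vals in weight:
        w = 38
        if cap >= cap:
            break
    process(w)
    if 28 == 23:
        process(i)
    log(w)
    cap = i
    return w

17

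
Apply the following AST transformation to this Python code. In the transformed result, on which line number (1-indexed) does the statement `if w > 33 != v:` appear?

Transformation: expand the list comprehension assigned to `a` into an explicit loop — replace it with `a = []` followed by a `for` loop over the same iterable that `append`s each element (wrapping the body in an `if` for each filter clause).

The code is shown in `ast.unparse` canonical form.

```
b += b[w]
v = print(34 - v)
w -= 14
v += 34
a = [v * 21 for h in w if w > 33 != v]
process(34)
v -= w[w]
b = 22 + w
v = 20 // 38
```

7

Transformed code:
b += b[w]
v = print(34 - v)
w -= 14
v += 34
a = []
for h in w:
    if w > 33 != v:
        a.append(v * 21)
process(34)
v -= w[w]
b = 22 + w
v = 20 // 38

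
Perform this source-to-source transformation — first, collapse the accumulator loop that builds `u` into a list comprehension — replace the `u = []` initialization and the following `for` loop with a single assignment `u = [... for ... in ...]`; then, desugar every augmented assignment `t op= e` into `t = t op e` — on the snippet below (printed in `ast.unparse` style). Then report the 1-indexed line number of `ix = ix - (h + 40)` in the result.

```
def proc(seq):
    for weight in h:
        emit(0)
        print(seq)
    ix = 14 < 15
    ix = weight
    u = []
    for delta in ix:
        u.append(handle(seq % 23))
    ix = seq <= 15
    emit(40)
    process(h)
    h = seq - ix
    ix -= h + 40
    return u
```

Transformed code:
def proc(seq):
    for weight in h:
        emit(0)
        print(seq)
    ix = 14 < 15
    ix = weight
    u = [handle(seq % 23) for delta in ix]
    ix = seq <= 15
    emit(40)
    process(h)
    h = seq - ix
    ix = ix - (h + 40)
    return u

12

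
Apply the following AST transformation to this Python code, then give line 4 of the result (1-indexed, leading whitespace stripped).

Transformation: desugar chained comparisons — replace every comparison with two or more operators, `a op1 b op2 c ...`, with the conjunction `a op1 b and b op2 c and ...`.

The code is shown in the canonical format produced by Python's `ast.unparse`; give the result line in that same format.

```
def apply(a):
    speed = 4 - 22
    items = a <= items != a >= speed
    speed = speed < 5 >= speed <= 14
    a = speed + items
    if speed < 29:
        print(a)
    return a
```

speed = speed < 5 and 5 >= speed and (speed <= 14)

Transformed code:
def apply(a):
    speed = 4 - 22
    items = a <= items and items != a and (a >= speed)
    speed = speed < 5 and 5 >= speed and (speed <= 14)
    a = speed + items
    if speed < 29:
        print(a)
    return a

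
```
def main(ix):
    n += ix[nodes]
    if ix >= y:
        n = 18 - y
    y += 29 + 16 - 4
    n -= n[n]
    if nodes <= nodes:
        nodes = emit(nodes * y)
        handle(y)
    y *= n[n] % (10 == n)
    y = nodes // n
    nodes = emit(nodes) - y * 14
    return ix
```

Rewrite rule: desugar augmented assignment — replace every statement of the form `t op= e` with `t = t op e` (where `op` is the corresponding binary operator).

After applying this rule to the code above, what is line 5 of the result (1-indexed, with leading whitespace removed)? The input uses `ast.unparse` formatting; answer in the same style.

Transformed code:
def main(ix):
    n = n + ix[nodes]
    if ix >= y:
        n = 18 - y
    y = y + (29 + 16 - 4)
    n = n - n[n]
    if nodes <= nodes:
        nodes = emit(nodes * y)
        handle(y)
    y = y * (n[n] % (10 == n))
    y = nodes // n
    nodes = emit(nodes) - y * 14
    return ix

y = y + (29 + 16 - 4)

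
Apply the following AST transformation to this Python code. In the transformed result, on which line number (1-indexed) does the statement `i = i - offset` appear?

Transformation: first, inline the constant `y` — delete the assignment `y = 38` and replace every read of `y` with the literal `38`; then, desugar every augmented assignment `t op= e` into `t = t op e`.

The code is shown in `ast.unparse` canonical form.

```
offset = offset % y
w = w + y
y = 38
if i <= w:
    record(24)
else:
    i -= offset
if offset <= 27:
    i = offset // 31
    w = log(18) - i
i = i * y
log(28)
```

Transformed code:
offset = offset % 38
w = w + 38
if i <= w:
    record(24)
else:
    i = i - offset
if offset <= 27:
    i = offset // 31
    w = log(18) - i
i = i * 38
log(28)

6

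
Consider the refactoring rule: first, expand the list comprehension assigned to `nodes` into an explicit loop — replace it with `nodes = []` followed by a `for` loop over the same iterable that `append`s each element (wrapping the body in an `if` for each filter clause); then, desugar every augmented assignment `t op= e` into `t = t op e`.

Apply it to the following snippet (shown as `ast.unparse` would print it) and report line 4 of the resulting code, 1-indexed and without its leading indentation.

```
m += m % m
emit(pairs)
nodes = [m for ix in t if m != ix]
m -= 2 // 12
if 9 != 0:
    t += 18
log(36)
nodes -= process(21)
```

for ix in t:

Transformed code:
m = m + m % m
emit(pairs)
nodes = []
for ix in t:
    if m != ix:
        nodes.append(m)
m = m - 2 // 12
if 9 != 0:
    t = t + 18
log(36)
nodes = nodes - process(21)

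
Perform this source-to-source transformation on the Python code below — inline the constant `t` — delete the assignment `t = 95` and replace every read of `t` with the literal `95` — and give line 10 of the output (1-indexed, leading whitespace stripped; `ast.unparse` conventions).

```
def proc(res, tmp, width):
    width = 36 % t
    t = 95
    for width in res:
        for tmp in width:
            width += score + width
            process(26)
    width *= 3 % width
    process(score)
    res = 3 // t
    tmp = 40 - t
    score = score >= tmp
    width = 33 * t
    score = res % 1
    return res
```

Transformed code:
def proc(res, tmp, width):
    width = 36 % 95
    for width in res:
        for tmp in width:
            width += score + width
            process(26)
    width *= 3 % width
    process(score)
    res = 3 // 95
    tmp = 40 - 95
    score = score >= tmp
    width = 33 * 95
    score = res % 1
    return res

tmp = 40 - 95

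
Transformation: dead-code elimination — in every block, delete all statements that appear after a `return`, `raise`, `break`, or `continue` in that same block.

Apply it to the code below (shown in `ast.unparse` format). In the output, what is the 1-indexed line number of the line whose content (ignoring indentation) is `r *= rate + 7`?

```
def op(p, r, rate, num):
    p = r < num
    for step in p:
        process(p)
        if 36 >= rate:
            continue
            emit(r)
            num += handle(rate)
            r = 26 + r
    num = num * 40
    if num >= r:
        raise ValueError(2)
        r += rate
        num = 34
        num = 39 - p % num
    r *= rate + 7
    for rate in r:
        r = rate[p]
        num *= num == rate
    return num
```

Transformed code:
def op(p, r, rate, num):
    p = r < num
    for step in p:
        process(p)
        if 36 >= rate:
            continue
    num = num * 40
    if num >= r:
        raise ValueError(2)
    r *= rate + 7
    for rate in r:
        r = rate[p]
        num *= num == rate
    return num

10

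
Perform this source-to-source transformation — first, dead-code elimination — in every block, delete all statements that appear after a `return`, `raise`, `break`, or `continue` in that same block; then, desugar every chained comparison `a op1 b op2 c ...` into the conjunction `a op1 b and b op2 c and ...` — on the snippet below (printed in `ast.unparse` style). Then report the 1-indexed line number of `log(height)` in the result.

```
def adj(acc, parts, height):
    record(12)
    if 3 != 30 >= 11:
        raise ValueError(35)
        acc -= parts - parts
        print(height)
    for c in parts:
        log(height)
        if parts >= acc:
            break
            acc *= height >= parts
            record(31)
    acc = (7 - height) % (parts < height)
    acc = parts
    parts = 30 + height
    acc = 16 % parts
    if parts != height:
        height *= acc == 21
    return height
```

Transformed code:
def adj(acc, parts, height):
    record(12)
    if 3 != 30 and 30 >= 11:
        raise ValueError(35)
    for c in parts:
        log(height)
        if parts >= acc:
            break
    acc = (7 - height) % (parts < height)
    acc = parts
    parts = 30 + height
    acc = 16 % parts
    if parts != height:
        height *= acc == 21
    return height

6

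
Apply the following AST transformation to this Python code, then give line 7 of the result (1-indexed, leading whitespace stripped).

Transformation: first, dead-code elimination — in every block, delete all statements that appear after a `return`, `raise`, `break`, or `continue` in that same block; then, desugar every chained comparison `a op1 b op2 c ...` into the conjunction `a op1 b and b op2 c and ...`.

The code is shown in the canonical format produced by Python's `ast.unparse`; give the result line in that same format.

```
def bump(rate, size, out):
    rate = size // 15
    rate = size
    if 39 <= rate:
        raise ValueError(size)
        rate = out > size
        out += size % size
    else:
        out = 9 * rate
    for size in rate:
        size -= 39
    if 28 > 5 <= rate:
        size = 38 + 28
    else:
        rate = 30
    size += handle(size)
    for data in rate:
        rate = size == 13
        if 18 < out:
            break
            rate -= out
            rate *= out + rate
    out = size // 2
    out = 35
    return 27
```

out = 9 * rate

Transformed code:
def bump(rate, size, out):
    rate = size // 15
    rate = size
    if 39 <= rate:
        raise ValueError(size)
    else:
        out = 9 * rate
    for size in rate:
        size -= 39
    if 28 > 5 and 5 <= rate:
        size = 38 + 28
    else:
        rate = 30
    size += handle(size)
    for data in rate:
        rate = size == 13
        if 18 < out:
            break
    out = size // 2
    out = 35
    return 27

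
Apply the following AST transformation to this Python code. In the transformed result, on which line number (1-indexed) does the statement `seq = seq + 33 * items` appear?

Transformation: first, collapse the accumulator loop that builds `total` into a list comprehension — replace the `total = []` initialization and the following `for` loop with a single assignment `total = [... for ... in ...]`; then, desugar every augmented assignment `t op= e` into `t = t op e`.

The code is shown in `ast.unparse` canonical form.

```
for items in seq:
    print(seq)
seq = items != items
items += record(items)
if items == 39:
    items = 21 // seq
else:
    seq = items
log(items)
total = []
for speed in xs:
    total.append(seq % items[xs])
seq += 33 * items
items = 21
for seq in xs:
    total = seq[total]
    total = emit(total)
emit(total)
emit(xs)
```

11

Transformed code:
for items in seq:
    print(seq)
seq = items != items
items = items + record(items)
if items == 39:
    items = 21 // seq
else:
    seq = items
log(items)
total = [seq % items[xs] for speed in xs]
seq = seq + 33 * items
items = 21
for seq in xs:
    total = seq[total]
    total = emit(total)
emit(total)
emit(xs)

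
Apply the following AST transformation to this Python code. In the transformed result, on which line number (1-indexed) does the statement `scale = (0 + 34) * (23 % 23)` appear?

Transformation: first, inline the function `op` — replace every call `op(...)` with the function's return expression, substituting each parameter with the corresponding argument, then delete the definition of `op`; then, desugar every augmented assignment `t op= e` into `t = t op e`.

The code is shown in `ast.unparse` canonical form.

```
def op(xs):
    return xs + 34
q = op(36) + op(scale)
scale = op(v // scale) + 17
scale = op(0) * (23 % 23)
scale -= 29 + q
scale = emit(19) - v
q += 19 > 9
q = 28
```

Transformed code:
q = 36 + 34 + (scale + 34)
scale = v // scale + 34 + 17
scale = (0 + 34) * (23 % 23)
scale = scale - (29 + q)
scale = emit(19) - v
q = q + (19 > 9)
q = 28

3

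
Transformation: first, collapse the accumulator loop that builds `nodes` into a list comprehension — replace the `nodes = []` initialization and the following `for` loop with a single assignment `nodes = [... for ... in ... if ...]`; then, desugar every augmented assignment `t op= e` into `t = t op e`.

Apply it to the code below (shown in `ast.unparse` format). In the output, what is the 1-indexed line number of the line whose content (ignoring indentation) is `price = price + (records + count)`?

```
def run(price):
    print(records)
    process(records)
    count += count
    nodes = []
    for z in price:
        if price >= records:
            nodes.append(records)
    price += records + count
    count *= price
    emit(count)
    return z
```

6

Transformed code:
def run(price):
    print(records)
    process(records)
    count = count + count
    nodes = [records for z in price if price >= records]
    price = price + (records + count)
    count = count * price
    emit(count)
    return z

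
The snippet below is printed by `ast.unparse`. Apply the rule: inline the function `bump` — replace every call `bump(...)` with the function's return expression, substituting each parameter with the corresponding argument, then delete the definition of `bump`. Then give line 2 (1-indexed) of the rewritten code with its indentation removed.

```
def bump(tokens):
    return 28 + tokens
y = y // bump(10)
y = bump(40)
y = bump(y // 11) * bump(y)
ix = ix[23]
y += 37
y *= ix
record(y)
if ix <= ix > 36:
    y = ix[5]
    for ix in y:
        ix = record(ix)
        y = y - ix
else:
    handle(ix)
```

y = 28 + 40

Transformed code:
y = y // (28 + 10)
y = 28 + 40
y = (28 + y // 11) * (28 + y)
ix = ix[23]
y += 37
y *= ix
record(y)
if ix <= ix > 36:
    y = ix[5]
    for ix in y:
        ix = record(ix)
        y = y - ix
else:
    handle(ix)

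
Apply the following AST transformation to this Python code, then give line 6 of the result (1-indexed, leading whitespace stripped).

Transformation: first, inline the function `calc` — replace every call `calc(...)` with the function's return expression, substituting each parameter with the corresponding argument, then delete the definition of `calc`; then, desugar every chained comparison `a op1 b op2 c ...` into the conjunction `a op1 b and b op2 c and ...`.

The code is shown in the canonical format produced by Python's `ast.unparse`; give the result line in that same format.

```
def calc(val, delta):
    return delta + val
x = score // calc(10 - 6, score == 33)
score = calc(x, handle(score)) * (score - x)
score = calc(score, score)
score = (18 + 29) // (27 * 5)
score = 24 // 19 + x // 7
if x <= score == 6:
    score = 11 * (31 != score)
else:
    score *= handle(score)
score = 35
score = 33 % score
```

Transformed code:
x = score // ((score == 33) + (10 - 6))
score = (handle(score) + x) * (score - x)
score = score + score
score = (18 + 29) // (27 * 5)
score = 24 // 19 + x // 7
if x <= score and score == 6:
    score = 11 * (31 != score)
else:
    score *= handle(score)
score = 35
score = 33 % score

if x <= score and score == 6:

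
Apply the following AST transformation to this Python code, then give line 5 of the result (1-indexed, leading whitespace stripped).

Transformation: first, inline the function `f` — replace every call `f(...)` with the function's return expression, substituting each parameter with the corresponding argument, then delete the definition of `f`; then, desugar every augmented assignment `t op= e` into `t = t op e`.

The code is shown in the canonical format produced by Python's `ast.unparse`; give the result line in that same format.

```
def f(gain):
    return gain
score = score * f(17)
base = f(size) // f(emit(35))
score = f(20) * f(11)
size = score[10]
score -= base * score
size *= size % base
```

Transformed code:
score = score * 17
base = size // emit(35)
score = 20 * 11
size = score[10]
score = score - base * score
size = size * (size % base)

score = score - base * score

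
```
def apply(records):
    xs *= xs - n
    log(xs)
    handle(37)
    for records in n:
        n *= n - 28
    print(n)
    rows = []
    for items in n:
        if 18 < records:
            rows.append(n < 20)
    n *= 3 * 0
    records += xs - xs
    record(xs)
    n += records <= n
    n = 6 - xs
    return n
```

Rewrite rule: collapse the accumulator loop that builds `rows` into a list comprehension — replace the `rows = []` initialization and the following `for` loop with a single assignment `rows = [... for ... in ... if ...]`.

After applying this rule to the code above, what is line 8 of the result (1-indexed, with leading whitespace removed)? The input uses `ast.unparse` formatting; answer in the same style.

rows = [n < 20 for items in n if 18 < records]

Transformed code:
def apply(records):
    xs *= xs - n
    log(xs)
    handle(37)
    for records in n:
        n *= n - 28
    print(n)
    rows = [n < 20 for items in n if 18 < records]
    n *= 3 * 0
    records += xs - xs
    record(xs)
    n += records <= n
    n = 6 - xs
    return n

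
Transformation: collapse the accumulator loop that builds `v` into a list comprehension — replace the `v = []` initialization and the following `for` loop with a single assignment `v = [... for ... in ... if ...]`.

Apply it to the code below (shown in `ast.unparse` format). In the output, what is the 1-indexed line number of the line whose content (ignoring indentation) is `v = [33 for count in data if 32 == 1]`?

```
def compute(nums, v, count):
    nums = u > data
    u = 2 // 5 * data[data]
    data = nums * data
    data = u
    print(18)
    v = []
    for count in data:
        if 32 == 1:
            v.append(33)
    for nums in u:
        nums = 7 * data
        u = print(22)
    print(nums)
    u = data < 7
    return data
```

7

Transformed code:
def compute(nums, v, count):
    nums = u > data
    u = 2 // 5 * data[data]
    data = nums * data
    data = u
    print(18)
    v = [33 for count in data if 32 == 1]
    for nums in u:
        nums = 7 * data
        u = print(22)
    print(nums)
    u = data < 7
    return data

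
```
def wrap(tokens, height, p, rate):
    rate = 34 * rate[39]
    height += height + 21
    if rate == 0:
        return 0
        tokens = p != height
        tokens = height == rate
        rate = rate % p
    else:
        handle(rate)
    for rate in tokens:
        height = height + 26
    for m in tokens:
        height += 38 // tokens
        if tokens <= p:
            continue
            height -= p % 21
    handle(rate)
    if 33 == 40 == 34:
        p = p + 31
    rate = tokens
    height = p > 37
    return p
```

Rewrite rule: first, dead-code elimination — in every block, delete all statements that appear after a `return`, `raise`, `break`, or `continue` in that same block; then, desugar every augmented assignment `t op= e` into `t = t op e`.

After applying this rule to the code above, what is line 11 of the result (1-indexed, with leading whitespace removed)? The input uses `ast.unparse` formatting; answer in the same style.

Transformed code:
def wrap(tokens, height, p, rate):
    rate = 34 * rate[39]
    height = height + (height + 21)
    if rate == 0:
        return 0
    else:
        handle(rate)
    for rate in tokens:
        height = height + 26
    for m in tokens:
        height = height + 38 // tokens
        if tokens <= p:
            continue
    handle(rate)
    if 33 == 40 == 34:
        p = p + 31
    rate = tokens
    height = p > 37
    return p

height = height + 38 // tokens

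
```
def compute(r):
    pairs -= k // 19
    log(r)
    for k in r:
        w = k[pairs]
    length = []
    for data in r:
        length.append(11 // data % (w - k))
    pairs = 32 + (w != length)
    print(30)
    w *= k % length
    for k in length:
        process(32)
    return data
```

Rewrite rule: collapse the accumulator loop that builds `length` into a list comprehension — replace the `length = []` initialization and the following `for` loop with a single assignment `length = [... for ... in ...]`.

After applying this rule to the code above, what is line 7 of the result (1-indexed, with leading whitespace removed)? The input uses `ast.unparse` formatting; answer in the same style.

pairs = 32 + (w != length)

Transformed code:
def compute(r):
    pairs -= k // 19
    log(r)
    for k in r:
        w = k[pairs]
    length = [11 // data % (w - k) for data in r]
    pairs = 32 + (w != length)
    print(30)
    w *= k % length
    for k in length:
        process(32)
    return data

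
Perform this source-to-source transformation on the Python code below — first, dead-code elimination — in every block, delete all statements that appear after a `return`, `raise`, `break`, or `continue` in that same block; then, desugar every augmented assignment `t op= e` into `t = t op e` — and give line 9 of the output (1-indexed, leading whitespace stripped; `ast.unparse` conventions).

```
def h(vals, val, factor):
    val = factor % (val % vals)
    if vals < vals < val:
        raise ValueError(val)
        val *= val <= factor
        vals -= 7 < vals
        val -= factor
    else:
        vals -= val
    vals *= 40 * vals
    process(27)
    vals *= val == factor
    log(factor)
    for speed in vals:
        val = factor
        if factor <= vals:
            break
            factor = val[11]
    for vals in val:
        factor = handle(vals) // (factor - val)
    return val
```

Transformed code:
def h(vals, val, factor):
    val = factor % (val % vals)
    if vals < vals < val:
        raise ValueError(val)
    else:
        vals = vals - val
    vals = vals * (40 * vals)
    process(27)
    vals = vals * (val == factor)
    log(factor)
    for speed in vals:
        val = factor
        if factor <= vals:
            break
    for vals in val:
        factor = handle(vals) // (factor - val)
    return val

vals = vals * (val == factor)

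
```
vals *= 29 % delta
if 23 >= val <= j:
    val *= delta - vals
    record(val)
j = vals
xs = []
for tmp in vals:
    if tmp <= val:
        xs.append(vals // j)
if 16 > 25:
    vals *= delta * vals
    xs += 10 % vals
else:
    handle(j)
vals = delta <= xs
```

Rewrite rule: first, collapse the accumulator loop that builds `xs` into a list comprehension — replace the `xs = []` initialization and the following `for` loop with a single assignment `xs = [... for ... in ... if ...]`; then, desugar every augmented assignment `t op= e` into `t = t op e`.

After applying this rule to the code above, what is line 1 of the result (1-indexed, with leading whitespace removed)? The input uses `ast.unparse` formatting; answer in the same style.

Transformed code:
vals = vals * (29 % delta)
if 23 >= val <= j:
    val = val * (delta - vals)
    record(val)
j = vals
xs = [vals // j for tmp in vals if tmp <= val]
if 16 > 25:
    vals = vals * (delta * vals)
    xs = xs + 10 % vals
else:
    handle(j)
vals = delta <= xs

vals = vals * (29 % delta)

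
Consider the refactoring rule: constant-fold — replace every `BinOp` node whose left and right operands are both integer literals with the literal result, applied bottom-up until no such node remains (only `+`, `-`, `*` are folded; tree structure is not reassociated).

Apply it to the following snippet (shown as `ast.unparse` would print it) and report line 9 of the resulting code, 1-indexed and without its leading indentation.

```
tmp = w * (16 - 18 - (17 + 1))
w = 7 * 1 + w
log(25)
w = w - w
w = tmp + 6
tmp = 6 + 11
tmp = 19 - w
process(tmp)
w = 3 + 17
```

Transformed code:
tmp = w * -20
w = 7 + w
log(25)
w = w - w
w = tmp + 6
tmp = 17
tmp = 19 - w
process(tmp)
w = 20

w = 20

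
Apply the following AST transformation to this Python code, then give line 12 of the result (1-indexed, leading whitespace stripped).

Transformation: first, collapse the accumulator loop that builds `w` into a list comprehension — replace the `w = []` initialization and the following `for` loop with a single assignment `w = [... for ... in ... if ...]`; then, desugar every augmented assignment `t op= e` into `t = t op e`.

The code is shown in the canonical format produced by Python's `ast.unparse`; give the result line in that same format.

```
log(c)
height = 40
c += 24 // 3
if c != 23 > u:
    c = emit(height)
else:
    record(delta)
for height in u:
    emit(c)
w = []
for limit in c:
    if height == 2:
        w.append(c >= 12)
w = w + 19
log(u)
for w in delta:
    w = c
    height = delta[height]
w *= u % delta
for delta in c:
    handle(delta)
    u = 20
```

Transformed code:
log(c)
height = 40
c = c + 24 // 3
if c != 23 > u:
    c = emit(height)
else:
    record(delta)
for height in u:
    emit(c)
w = [c >= 12 for limit in c if height == 2]
w = w + 19
log(u)
for w in delta:
    w = c
    height = delta[height]
w = w * (u % delta)
for delta in c:
    handle(delta)
    u = 20

log(u)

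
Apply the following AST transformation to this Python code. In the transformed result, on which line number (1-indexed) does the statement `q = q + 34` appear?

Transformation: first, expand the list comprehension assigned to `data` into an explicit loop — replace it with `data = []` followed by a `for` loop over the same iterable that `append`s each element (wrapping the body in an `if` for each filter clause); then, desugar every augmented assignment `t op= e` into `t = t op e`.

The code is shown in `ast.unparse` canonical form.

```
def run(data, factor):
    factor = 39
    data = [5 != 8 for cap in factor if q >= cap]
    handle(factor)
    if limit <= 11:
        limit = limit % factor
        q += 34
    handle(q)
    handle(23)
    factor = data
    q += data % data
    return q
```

10

Transformed code:
def run(data, factor):
    factor = 39
    data = []
    for cap in factor:
        if q >= cap:
            data.append(5 != 8)
    handle(factor)
    if limit <= 11:
        limit = limit % factor
        q = q + 34
    handle(q)
    handle(23)
    factor = data
    q = q + data % data
    return q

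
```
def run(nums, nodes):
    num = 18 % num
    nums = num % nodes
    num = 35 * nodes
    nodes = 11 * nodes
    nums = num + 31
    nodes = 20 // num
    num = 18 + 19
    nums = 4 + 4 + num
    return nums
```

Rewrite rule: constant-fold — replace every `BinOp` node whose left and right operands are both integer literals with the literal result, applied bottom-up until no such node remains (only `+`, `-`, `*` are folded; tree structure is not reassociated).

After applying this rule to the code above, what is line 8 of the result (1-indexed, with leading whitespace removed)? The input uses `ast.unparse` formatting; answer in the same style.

num = 37

Transformed code:
def run(nums, nodes):
    num = 18 % num
    nums = num % nodes
    num = 35 * nodes
    nodes = 11 * nodes
    nums = num + 31
    nodes = 20 // num
    num = 37
    nums = 8 + num
    return nums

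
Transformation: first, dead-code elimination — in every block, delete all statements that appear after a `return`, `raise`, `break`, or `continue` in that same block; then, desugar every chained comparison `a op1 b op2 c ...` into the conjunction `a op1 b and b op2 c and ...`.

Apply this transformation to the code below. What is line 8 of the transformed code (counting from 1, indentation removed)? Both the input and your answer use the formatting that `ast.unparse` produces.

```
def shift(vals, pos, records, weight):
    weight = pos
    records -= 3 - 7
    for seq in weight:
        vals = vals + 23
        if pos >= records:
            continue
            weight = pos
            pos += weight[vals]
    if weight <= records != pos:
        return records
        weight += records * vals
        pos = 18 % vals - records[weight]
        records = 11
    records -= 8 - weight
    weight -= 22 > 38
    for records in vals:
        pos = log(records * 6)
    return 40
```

Transformed code:
def shift(vals, pos, records, weight):
    weight = pos
    records -= 3 - 7
    for seq in weight:
        vals = vals + 23
        if pos >= records:
            continue
    if weight <= records and records != pos:
        return records
    records -= 8 - weight
    weight -= 22 > 38
    for records in vals:
        pos = log(records * 6)
    return 40

if weight <= records and records != pos:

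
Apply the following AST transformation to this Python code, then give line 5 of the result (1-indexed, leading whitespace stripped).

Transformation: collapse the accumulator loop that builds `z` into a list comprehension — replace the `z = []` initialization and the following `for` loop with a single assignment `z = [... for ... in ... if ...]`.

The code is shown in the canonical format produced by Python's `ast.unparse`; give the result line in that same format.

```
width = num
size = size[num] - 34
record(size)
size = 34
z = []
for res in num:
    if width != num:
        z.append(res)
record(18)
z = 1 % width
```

z = [res for res in num if width != num]

Transformed code:
width = num
size = size[num] - 34
record(size)
size = 34
z = [res for res in num if width != num]
record(18)
z = 1 % width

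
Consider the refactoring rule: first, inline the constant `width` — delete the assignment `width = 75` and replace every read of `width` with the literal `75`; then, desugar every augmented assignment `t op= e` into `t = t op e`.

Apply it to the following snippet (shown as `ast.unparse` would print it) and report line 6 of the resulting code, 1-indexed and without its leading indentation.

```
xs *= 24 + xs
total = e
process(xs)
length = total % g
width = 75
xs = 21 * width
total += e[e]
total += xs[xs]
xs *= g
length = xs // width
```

total = total + e[e]

Transformed code:
xs = xs * (24 + xs)
total = e
process(xs)
length = total % g
xs = 21 * 75
total = total + e[e]
total = total + xs[xs]
xs = xs * g
length = xs // 75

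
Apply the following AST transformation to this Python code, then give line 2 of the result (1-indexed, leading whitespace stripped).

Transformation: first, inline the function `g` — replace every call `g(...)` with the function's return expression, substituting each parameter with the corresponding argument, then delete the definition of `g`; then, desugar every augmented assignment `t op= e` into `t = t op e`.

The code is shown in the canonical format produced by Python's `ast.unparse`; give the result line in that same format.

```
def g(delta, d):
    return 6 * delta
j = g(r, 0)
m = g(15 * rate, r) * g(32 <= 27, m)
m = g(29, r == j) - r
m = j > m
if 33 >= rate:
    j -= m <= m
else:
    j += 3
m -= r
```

m = 6 * (15 * rate) * (6 * (32 <= 27))

Transformed code:
j = 6 * r
m = 6 * (15 * rate) * (6 * (32 <= 27))
m = 6 * 29 - r
m = j > m
if 33 >= rate:
    j = j - (m <= m)
else:
    j = j + 3
m = m - r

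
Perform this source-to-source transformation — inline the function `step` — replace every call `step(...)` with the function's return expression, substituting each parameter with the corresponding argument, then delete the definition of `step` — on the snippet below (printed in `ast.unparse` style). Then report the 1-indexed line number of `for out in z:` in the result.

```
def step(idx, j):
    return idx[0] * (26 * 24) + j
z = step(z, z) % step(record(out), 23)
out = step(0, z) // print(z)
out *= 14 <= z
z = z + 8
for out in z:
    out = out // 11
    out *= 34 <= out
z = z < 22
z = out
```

5

Transformed code:
z = (z[0] * (26 * 24) + z) % (record(out)[0] * (26 * 24) + 23)
out = (0[0] * (26 * 24) + z) // print(z)
out *= 14 <= z
z = z + 8
for out in z:
    out = out // 11
    out *= 34 <= out
z = z < 22
z = out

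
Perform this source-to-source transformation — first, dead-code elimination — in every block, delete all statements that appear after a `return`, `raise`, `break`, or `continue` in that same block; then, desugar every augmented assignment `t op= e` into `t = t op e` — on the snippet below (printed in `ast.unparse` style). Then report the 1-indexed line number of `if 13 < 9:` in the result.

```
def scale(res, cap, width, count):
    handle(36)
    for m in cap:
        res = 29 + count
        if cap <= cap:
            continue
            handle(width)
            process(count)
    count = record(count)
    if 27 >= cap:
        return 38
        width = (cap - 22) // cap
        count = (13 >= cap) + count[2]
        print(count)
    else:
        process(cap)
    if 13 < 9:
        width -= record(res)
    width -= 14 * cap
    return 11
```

Transformed code:
def scale(res, cap, width, count):
    handle(36)
    for m in cap:
        res = 29 + count
        if cap <= cap:
            continue
    count = record(count)
    if 27 >= cap:
        return 38
    else:
        process(cap)
    if 13 < 9:
        width = width - record(res)
    width = width - 14 * cap
    return 11

12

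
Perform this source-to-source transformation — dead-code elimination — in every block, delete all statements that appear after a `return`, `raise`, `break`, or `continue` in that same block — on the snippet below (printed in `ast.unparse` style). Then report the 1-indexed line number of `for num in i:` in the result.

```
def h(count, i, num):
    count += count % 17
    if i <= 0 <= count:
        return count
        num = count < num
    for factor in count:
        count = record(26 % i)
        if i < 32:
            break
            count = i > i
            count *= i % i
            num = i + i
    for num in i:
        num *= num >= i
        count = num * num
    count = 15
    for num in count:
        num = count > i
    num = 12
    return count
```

9

Transformed code:
def h(count, i, num):
    count += count % 17
    if i <= 0 <= count:
        return count
    for factor in count:
        count = record(26 % i)
        if i < 32:
            break
    for num in i:
        num *= num >= i
        count = num * num
    count = 15
    for num in count:
        num = count > i
    num = 12
    return count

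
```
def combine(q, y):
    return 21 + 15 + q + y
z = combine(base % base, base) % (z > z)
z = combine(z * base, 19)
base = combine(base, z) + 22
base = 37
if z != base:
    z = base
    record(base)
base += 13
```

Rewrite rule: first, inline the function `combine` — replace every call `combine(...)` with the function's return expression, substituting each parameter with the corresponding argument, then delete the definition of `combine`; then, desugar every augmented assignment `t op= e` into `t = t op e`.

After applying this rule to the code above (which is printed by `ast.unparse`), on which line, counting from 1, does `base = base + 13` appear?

8

Transformed code:
z = (21 + 15 + base % base + base) % (z > z)
z = 21 + 15 + z * base + 19
base = 21 + 15 + base + z + 22
base = 37
if z != base:
    z = base
    record(base)
base = base + 13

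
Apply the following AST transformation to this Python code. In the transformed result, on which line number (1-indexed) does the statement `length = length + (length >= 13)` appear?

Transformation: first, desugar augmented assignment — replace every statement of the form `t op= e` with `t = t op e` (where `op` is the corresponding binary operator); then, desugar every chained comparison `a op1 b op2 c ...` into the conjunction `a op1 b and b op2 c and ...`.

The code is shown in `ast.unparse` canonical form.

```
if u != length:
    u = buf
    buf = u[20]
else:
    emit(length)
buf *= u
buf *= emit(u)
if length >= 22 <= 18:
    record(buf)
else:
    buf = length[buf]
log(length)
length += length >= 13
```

Transformed code:
if u != length:
    u = buf
    buf = u[20]
else:
    emit(length)
buf = buf * u
buf = buf * emit(u)
if length >= 22 and 22 <= 18:
    record(buf)
else:
    buf = length[buf]
log(length)
length = length + (length >= 13)

13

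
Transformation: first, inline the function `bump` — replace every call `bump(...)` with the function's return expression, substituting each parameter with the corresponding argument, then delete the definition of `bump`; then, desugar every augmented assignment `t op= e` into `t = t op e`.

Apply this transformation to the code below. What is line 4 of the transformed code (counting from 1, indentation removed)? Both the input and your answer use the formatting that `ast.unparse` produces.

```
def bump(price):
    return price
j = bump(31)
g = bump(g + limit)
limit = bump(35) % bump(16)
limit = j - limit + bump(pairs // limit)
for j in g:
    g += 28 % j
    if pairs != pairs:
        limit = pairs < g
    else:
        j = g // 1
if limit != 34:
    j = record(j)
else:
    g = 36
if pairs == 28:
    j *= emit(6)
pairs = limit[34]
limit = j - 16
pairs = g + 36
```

limit = j - limit + pairs // limit

Transformed code:
j = 31
g = g + limit
limit = 35 % 16
limit = j - limit + pairs // limit
for j in g:
    g = g + 28 % j
    if pairs != pairs:
        limit = pairs < g
    else:
        j = g // 1
if limit != 34:
    j = record(j)
else:
    g = 36
if pairs == 28:
    j = j * emit(6)
pairs = limit[34]
limit = j - 16
pairs = g + 36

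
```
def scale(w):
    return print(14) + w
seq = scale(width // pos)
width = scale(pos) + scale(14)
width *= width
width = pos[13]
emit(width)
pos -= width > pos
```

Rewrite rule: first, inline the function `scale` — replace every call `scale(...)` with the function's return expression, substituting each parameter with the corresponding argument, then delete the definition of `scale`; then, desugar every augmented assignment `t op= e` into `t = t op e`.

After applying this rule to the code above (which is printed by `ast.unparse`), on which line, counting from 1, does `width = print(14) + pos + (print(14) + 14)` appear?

2

Transformed code:
seq = print(14) + width // pos
width = print(14) + pos + (print(14) + 14)
width = width * width
width = pos[13]
emit(width)
pos = pos - (width > pos)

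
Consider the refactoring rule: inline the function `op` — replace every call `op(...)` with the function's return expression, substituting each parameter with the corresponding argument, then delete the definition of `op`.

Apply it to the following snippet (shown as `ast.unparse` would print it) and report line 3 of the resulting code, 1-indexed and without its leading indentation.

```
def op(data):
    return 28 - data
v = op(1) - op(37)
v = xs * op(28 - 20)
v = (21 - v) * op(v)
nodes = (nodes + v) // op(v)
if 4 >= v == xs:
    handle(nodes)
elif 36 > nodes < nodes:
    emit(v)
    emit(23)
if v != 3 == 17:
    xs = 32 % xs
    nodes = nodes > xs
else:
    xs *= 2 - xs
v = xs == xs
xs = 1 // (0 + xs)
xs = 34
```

Transformed code:
v = 28 - 1 - (28 - 37)
v = xs * (28 - (28 - 20))
v = (21 - v) * (28 - v)
nodes = (nodes + v) // (28 - v)
if 4 >= v == xs:
    handle(nodes)
elif 36 > nodes < nodes:
    emit(v)
    emit(23)
if v != 3 == 17:
    xs = 32 % xs
    nodes = nodes > xs
else:
    xs *= 2 - xs
v = xs == xs
xs = 1 // (0 + xs)
xs = 34

v = (21 - v) * (28 - v)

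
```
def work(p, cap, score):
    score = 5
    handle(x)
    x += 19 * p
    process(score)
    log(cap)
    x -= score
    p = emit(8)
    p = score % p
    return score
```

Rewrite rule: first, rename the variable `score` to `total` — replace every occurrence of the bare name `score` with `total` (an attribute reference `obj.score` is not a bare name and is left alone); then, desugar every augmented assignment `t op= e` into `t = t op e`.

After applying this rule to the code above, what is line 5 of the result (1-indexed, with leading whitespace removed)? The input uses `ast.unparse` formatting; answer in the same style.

Transformed code:
def work(p, cap, total):
    total = 5
    handle(x)
    x = x + 19 * p
    process(total)
    log(cap)
    x = x - total
    p = emit(8)
    p = total % p
    return total

process(total)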